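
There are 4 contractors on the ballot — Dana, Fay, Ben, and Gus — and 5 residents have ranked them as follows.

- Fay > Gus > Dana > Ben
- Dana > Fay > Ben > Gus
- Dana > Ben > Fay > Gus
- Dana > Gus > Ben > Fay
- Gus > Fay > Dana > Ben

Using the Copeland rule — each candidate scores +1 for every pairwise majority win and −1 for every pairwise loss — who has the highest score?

Pairwise results:
  Dana vs Fay: Dana wins 3–2.
  Dana vs Ben: Dana wins 5–0.
  Dana vs Gus: Dana wins 3–2.
  Fay vs Ben: Fay wins 3–2.
  Fay vs Gus: Fay wins 3–2.
  Ben vs Gus: Gus wins 3–2.
Copeland scores (wins − losses):
  Dana: 3 − 0 = 3
  Fay: 2 − 1 = 1
  Ben: 0 − 3 = -3
  Gus: 1 − 2 = -1
Dana has the best Copeland score.

Dana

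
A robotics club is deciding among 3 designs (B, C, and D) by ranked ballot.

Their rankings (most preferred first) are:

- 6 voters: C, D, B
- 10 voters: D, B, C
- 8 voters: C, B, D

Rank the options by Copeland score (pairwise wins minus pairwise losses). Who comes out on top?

C

Pairwise results:
  B vs C: C wins 14–10.
  B vs D: D wins 16–8.
  C vs D: C wins 14–10.
Copeland scores (wins − losses):
  B: 0 − 2 = -2
  C: 2 − 0 = 2
  D: 1 − 1 = 0
C has the best Copeland score.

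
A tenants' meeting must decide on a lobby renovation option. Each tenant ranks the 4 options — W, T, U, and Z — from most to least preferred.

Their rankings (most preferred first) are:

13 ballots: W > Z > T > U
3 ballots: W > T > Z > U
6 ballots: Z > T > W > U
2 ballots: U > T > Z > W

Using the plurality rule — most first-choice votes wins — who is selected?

First-place vote totals:
  W: 16
  T: 0
  U: 2
  Z: 6
W has the most first-place votes.

W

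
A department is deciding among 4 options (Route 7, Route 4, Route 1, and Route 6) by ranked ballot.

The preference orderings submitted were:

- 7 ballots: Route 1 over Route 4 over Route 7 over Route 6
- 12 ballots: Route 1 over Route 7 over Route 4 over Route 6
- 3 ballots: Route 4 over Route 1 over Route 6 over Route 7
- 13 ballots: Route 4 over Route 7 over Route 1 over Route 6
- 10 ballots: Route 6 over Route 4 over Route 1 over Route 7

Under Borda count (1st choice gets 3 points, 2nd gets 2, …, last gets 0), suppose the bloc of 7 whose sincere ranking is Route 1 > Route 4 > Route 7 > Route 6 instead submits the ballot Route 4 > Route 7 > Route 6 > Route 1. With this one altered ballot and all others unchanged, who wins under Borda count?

Route 4

Borda totals with the altered ballot: Route 7 64, Route 4 101, Route 1 65, Route 6 40.
The winner is unchanged: still Route 4.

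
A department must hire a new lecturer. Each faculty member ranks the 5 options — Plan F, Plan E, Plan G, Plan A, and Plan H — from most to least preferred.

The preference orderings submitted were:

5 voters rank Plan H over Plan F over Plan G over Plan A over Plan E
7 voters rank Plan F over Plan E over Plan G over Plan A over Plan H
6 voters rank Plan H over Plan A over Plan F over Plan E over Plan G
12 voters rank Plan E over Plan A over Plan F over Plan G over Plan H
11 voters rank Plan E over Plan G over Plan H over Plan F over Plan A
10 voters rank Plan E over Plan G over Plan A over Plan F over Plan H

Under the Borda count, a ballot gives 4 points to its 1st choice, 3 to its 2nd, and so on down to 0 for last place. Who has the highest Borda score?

Plan E

Borda scores:
  Plan F: 5·3 + 7·4 + 6·2 + 12·2 + 11·1 + 10·1 = 100
  Plan E: 5·0 + 7·3 + 6·1 + 12·4 + 11·4 + 10·4 = 159
  Plan G: 5·2 + 7·2 + 6·0 + 12·1 + 11·3 + 10·3 = 99
  Plan A: 5·1 + 7·1 + 6·3 + 12·3 + 11·0 + 10·2 = 86
  Plan H: 5·4 + 7·0 + 6·4 + 12·0 + 11·2 + 10·0 = 66
Plan E has the highest total.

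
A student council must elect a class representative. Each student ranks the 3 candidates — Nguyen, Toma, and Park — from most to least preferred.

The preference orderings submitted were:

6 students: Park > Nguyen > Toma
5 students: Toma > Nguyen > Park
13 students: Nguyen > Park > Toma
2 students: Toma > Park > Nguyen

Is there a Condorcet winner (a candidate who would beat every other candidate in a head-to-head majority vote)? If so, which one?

Head-to-head results (26 voters total):
Nguyen vs Toma: Nguyen wins 19–7.
Nguyen vs Park: Nguyen wins 18–8.
Toma vs Park: Park wins 19–7.
Nguyen beats each rival — Toma (19–7), Park (18–8) — so Nguyen is the Condorcet winner.

Nguyen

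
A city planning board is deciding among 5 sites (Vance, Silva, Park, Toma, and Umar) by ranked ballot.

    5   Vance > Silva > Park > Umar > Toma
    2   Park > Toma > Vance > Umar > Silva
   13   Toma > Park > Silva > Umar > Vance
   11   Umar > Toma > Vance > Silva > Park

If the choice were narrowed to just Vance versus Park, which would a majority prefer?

Vance

Ballots ranking Vance above Park: 5+11 = 16.
Ballots ranking Park above Vance: 2+13 = 15.
Vance wins the head-to-head, 16–15.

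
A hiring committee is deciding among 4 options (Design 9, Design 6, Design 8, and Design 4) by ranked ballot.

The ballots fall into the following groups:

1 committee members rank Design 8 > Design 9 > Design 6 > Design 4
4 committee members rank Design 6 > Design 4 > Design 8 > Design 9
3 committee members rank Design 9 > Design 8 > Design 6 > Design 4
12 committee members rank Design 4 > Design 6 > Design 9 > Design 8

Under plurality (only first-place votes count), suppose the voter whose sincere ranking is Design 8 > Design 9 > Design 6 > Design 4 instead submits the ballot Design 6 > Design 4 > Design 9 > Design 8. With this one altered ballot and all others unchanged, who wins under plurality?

Design 4

First-place totals with the altered ballot: Design 9 3, Design 6 5, Design 8 0, Design 4 12.
The winner is unchanged: still Design 4.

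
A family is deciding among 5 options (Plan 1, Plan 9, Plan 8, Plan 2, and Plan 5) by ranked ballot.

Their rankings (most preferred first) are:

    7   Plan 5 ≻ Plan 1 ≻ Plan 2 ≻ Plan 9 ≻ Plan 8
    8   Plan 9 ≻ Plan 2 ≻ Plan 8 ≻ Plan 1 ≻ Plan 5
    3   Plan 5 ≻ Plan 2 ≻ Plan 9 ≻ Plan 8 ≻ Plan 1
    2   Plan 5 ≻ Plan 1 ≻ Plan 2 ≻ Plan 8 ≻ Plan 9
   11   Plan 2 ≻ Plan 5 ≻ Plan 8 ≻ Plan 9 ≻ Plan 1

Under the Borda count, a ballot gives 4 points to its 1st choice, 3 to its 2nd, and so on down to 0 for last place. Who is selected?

Borda scores:
  Plan 1: 7·3 + 8·1 + 3·0 + 2·3 + 11·0 = 35
  Plan 9: 7·1 + 8·4 + 3·2 + 2·0 + 11·1 = 56
  Plan 8: 7·0 + 8·2 + 3·1 + 2·1 + 11·2 = 43
  Plan 2: 7·2 + 8·3 + 3·3 + 2·2 + 11·4 = 95
  Plan 5: 7·4 + 8·0 + 3·4 + 2·4 + 11·3 = 81
Plan 2 has the highest total.

Plan 2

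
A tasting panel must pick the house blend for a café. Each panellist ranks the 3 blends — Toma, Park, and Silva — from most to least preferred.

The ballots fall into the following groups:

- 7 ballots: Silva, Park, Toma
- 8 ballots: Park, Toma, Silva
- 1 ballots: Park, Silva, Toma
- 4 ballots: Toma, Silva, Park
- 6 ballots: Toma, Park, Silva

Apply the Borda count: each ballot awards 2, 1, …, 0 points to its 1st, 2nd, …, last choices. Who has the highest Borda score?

Borda scores:
  Toma: 7·0 + 8·1 + 0 + 4·2 + 6·2 = 28
  Park: 7·1 + 8·2 + 2 + 4·0 + 6·1 = 31
  Silva: 7·2 + 8·0 + 1 + 4·1 + 6·0 = 19
Park has the highest total.

Park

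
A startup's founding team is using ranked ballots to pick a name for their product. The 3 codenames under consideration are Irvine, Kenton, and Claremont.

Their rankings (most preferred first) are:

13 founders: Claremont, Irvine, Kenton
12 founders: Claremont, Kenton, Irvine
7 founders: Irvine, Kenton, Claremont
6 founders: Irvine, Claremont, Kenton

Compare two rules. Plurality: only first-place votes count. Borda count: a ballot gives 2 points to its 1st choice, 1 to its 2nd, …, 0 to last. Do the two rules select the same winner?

Yes

Plurality first-place counts: Irvine 13, Kenton 0, Claremont 25 → Claremont.
Borda totals: Irvine 39, Kenton 19, Claremont 56 → Claremont.
The two rules agree on Claremont.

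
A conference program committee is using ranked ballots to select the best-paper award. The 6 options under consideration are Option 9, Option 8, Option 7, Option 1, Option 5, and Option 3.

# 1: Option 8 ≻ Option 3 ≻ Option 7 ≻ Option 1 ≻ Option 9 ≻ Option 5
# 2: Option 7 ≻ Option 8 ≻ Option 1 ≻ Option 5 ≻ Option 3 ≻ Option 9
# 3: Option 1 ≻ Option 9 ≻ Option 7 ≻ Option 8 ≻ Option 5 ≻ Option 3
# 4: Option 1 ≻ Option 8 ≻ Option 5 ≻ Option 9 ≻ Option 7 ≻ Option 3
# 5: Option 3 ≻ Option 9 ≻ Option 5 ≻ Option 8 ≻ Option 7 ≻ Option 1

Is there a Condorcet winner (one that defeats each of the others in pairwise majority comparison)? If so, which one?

Head-to-head results (5 voters total):
Option 9 vs Option 8: Option 8 wins 3–2.
Option 9 vs Option 7: Option 9 wins 3–2.
Option 9 vs Option 1: Option 1 wins 4–1.
Option 9 vs Option 5: Option 9 wins 3–2.
Option 9 vs Option 3: Option 3 wins 3–2.
Option 8 vs Option 7: Option 8 wins 3–2.
Option 8 vs Option 1: Option 8 wins 3–2.
Option 8 vs Option 5: Option 8 wins 4–1.
Option 8 vs Option 3: Option 8 wins 4–1.
Option 7 vs Option 1: Option 7 wins 3–2.
Option 7 vs Option 5: Option 7 wins 3–2.
Option 7 vs Option 3: Option 7 wins 3–2.
Option 1 vs Option 5: Option 1 wins 4–1.
Option 1 vs Option 3: Option 1 wins 3–2.
Option 5 vs Option 3: Option 5 wins 3–2.
Option 8 beats each rival — Option 9 (3–2), Option 7 (3–2), Option 1 (3–2), Option 5 (4–1), Option 3 (4–1) — so Option 8 is the Condorcet winner.

Option 8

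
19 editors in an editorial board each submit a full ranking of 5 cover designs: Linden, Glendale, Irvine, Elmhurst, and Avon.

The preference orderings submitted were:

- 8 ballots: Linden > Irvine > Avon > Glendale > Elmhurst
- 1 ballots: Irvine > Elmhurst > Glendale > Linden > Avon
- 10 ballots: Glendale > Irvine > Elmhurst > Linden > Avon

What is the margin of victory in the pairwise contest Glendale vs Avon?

3

Ballots ranking Glendale above Avon: 1+10 = 11.
Ballots ranking Avon above Glendale: 8.
Glendale wins 11–8, a margin of 3.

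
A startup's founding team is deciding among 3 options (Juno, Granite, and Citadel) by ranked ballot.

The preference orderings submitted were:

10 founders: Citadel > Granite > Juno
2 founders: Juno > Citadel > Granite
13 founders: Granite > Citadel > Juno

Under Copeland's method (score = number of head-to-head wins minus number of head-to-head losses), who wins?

Granite

Pairwise results:
  Juno vs Granite: Granite wins 23–2.
  Juno vs Citadel: Citadel wins 23–2.
  Granite vs Citadel: Granite wins 13–12.
Copeland scores (wins − losses):
  Juno: 0 − 2 = -2
  Granite: 2 − 0 = 2
  Citadel: 1 − 1 = 0
Granite has the best Copeland score.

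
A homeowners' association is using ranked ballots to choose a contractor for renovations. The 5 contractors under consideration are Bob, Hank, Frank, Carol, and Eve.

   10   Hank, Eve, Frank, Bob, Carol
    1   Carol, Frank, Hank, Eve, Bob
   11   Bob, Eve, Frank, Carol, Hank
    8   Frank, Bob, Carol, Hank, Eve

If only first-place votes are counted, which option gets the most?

Bob

First-place vote totals:
  Bob: 11
  Hank: 10
  Frank: 8
  Carol: 1
  Eve: 0
Bob has the most first-place votes.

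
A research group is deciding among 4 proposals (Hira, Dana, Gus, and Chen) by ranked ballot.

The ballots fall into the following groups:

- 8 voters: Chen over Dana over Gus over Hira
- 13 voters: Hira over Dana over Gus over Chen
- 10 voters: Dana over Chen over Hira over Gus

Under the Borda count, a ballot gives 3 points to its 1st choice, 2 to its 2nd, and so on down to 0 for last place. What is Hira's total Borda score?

49

Borda scores:
  Hira: 8·0 + 13·3 + 10·1 = 49
  Dana: 8·2 + 13·2 + 10·3 = 72
  Gus: 8·1 + 13·1 + 10·0 = 21
  Chen: 8·3 + 13·0 + 10·2 = 44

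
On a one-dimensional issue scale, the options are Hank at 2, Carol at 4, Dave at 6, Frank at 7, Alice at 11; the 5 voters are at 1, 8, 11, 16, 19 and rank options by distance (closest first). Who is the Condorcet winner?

With single-peaked preferences on a line, the Condorcet winner is the candidate closest to the median voter.
The median voter (position 11) is closest to Alice at 11.
Check: Alice vs Dave — voters closer to Alice: 3 of 5.

Alice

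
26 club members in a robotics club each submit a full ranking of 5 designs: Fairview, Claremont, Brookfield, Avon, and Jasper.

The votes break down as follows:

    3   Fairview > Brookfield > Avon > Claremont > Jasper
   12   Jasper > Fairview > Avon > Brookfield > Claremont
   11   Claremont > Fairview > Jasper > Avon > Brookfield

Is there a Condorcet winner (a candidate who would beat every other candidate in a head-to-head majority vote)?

Head-to-head results (26 voters total):
Fairview vs Claremont: Fairview wins 15–11.
Fairview vs Brookfield: Fairview wins 26–0.
Fairview vs Avon: Fairview wins 26–0.
Fairview vs Jasper: Fairview wins 14–12.
Claremont vs Brookfield: Brookfield wins 15–11.
Claremont vs Avon: Avon wins 15–11.
Claremont vs Jasper: Claremont wins 14–12.
Brookfield vs Avon: Avon wins 23–3.
Brookfield vs Jasper: Jasper wins 23–3.
Avon vs Jasper: Jasper wins 23–3.
Fairview beats each rival — Claremont (15–11), Brookfield (26–0), Avon (26–0), Jasper (14–12) — so Fairview is the Condorcet winner.

Yes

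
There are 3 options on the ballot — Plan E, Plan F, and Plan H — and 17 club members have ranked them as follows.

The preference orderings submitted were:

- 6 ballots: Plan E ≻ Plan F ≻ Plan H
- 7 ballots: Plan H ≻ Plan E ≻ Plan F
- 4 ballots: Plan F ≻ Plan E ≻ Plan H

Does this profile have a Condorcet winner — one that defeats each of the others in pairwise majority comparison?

Head-to-head results (17 voters total):
Plan E vs Plan F: Plan E wins 13–4.
Plan E vs Plan H: Plan E wins 10–7.
Plan F vs Plan H: Plan F wins 10–7.
Plan E beats each rival — Plan F (13–4), Plan H (10–7) — so Plan E is the Condorcet winner.

Yes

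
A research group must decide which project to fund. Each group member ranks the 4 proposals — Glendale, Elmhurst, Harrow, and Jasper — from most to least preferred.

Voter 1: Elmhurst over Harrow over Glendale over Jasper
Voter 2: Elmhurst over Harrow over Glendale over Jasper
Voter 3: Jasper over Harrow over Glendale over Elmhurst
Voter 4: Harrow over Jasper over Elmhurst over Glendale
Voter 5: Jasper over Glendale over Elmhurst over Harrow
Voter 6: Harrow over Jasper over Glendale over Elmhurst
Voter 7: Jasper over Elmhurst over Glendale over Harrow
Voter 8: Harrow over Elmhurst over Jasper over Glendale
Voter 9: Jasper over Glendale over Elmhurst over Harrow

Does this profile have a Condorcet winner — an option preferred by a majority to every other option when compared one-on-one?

No

Head-to-head results (9 voters total):
Glendale vs Elmhurst: Elmhurst wins 5–4.
Glendale vs Harrow: Harrow wins 6–3.
Glendale vs Jasper: Jasper wins 7–2.
Elmhurst vs Harrow: Elmhurst wins 5–4.
Elmhurst vs Jasper: Jasper wins 6–3.
Harrow vs Jasper: Harrow wins 5–4.
No candidate beats all others: Elmhurst beats Harrow beats Jasper beats Elmhurst, a majority cycle.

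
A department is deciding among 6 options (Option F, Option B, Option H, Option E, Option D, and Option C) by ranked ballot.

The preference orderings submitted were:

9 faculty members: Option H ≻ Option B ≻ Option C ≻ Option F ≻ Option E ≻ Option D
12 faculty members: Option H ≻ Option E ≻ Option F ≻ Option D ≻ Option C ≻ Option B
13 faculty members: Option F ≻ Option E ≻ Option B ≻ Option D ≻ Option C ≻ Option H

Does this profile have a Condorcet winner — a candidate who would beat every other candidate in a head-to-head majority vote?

Yes

Head-to-head results (34 voters total):
Option F vs Option B: Option F wins 25–9.
Option F vs Option H: Option H wins 21–13.
Option F vs Option E: Option F wins 22–12.
Option F vs Option D: Option F wins 34–0.
Option F vs Option C: Option F wins 25–9.
Option B vs Option H: Option H wins 21–13.
Option B vs Option E: Option E wins 25–9.
Option B vs Option D: Option B wins 22–12.
Option B vs Option C: Option B wins 22–12.
Option H vs Option E: Option H wins 21–13.
Option H vs Option D: Option H wins 21–13.
Option H vs Option C: Option H wins 21–13.
Option E vs Option D: Option E wins 34–0.
Option E vs Option C: Option E wins 25–9.
Option D vs Option C: Option D wins 25–9.
Option H beats each rival — Option F (21–13), Option B (21–13), Option E (21–13), Option D (21–13), Option C (21–13) — so Option H is the Condorcet winner.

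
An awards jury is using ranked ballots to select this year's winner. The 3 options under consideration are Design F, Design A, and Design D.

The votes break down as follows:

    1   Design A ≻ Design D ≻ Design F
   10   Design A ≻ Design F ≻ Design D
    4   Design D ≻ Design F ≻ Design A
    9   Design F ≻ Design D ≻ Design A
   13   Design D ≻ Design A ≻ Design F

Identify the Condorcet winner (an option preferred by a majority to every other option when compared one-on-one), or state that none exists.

None — there is no Condorcet winner

Head-to-head results (37 voters total):
Design F vs Design A: Design A wins 24–13.
Design F vs Design D: Design F wins 19–18.
Design A vs Design D: Design D wins 26–11.
No candidate beats all others: Design F beats Design D beats Design A beats Design F, a majority cycle.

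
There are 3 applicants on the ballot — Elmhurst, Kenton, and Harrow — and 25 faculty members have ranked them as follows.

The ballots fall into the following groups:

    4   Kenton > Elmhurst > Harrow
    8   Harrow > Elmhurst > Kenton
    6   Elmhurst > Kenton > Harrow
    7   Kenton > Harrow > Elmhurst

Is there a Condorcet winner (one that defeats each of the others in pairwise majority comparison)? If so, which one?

Head-to-head results (25 voters total):
Elmhurst vs Kenton: Elmhurst wins 14–11.
Elmhurst vs Harrow: Harrow wins 15–10.
Kenton vs Harrow: Kenton wins 17–8.
No candidate beats all others: Elmhurst beats Kenton beats Harrow beats Elmhurst, a majority cycle.

There is no Condorcet winner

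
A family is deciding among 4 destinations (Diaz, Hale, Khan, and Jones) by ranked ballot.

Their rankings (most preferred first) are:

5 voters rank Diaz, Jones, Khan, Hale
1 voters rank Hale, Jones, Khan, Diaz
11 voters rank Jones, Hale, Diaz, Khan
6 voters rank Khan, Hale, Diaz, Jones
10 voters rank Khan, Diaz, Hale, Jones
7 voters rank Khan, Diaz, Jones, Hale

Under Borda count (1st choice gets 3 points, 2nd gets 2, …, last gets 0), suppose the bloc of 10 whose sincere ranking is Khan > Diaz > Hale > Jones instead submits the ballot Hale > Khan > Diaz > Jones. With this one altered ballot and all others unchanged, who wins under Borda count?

Borda totals with the altered ballot: Diaz 56, Hale 67, Khan 65, Jones 52.
The switch changes the winner from Khan to Hale.

Hale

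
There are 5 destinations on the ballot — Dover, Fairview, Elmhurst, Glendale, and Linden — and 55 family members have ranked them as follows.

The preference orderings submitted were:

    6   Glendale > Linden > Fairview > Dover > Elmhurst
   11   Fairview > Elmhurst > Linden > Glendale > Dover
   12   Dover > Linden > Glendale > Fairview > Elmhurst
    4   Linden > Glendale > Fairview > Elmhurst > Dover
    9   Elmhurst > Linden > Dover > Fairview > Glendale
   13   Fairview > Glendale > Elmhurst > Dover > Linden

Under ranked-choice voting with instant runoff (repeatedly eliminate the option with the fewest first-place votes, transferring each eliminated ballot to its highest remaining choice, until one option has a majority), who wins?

Round 1: Fairview 24, Dover 12, Elmhurst 9, Glendale 6, Linden 4. Linden has the fewest and is eliminated.
Round 2: Fairview 24, Dover 12, Glendale 10, Elmhurst 9. Elmhurst has the fewest and is eliminated.
Round 3: Fairview 24, Dover 21, Glendale 10. Glendale has the fewest and is eliminated.
Round 4: Fairview 34, Dover 21. Fairview has a majority.

Fairview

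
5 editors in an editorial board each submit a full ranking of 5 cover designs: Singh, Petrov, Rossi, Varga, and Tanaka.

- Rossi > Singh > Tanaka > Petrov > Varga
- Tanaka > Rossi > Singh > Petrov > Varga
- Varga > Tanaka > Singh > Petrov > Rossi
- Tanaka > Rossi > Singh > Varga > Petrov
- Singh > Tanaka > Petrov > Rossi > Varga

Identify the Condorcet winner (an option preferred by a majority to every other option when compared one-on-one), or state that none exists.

Tanaka

Head-to-head results (5 voters total):
Singh vs Petrov: Singh wins 5–0.
Singh vs Rossi: Rossi wins 3–2.
Singh vs Varga: Singh wins 4–1.
Singh vs Tanaka: Tanaka wins 3–2.
Petrov vs Rossi: Rossi wins 3–2.
Petrov vs Varga: Petrov wins 3–2.
Petrov vs Tanaka: Tanaka wins 5–0.
Rossi vs Varga: Rossi wins 4–1.
Rossi vs Tanaka: Tanaka wins 4–1.
Varga vs Tanaka: Tanaka wins 4–1.
Tanaka beats each rival — Singh (3–2), Petrov (5–0), Rossi (4–1), Varga (4–1) — so Tanaka is the Condorcet winner.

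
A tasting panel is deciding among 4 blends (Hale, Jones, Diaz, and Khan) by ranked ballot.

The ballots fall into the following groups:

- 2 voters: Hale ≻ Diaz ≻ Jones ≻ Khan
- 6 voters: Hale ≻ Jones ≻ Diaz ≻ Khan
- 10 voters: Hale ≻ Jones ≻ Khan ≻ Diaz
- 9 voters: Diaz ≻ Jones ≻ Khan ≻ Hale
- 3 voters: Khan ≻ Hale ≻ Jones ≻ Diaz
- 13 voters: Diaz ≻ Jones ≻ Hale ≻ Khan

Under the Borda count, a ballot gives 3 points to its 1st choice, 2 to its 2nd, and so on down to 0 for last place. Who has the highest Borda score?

Jones

Borda scores:
  Hale: 2·3 + 6·3 + 10·3 + 9·0 + 3·2 + 13·1 = 73
  Jones: 2·1 + 6·2 + 10·2 + 9·2 + 3·1 + 13·2 = 81
  Diaz: 2·2 + 6·1 + 10·0 + 9·3 + 3·0 + 13·3 = 76
  Khan: 2·0 + 6·0 + 10·1 + 9·1 + 3·3 + 13·0 = 28
Jones has the highest total.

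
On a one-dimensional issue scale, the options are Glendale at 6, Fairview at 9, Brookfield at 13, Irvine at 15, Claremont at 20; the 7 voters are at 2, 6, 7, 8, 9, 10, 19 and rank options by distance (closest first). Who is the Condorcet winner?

With single-peaked preferences on a line, the Condorcet winner is the candidate closest to the median voter.
The median voter (position 8) is closest to Fairview at 9.
Check: Fairview vs Claremont — voters closer to Fairview: 6 of 7.

Fairview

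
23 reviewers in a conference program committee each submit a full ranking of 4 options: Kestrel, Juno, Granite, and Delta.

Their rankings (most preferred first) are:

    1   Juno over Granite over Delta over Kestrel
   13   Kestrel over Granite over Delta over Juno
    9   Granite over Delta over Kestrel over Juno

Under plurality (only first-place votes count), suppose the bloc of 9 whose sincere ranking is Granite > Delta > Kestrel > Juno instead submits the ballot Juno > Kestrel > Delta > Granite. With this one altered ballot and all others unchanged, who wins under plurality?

Kestrel

First-place totals with the altered ballot: Kestrel 13, Juno 10, Granite 0, Delta 0.
The winner is unchanged: still Kestrel.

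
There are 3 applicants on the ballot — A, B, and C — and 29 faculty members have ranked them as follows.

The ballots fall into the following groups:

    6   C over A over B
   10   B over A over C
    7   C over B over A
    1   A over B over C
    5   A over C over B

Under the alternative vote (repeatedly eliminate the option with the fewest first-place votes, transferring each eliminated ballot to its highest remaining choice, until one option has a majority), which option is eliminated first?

Round 1: C 13, B 10, A 6. A has the fewest and is eliminated.
Round 2: C 18, B 11. C has a majority.

A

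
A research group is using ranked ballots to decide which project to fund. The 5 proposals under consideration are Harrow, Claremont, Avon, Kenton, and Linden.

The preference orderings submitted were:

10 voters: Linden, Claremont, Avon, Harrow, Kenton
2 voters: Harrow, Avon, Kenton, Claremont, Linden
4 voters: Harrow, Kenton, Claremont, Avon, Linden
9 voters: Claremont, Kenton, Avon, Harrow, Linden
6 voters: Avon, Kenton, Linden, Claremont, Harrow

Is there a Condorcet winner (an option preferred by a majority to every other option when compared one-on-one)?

No

Head-to-head results (31 voters total):
Harrow vs Claremont: Claremont wins 25–6.
Harrow vs Avon: Avon wins 25–6.
Harrow vs Kenton: Harrow wins 16–15.
Harrow vs Linden: Linden wins 16–15.
Claremont vs Avon: Claremont wins 23–8.
Claremont vs Kenton: Claremont wins 19–12.
Claremont vs Linden: Linden wins 16–15.
Avon vs Kenton: Avon wins 18–13.
Avon vs Linden: Avon wins 21–10.
Kenton vs Linden: Kenton wins 21–10.
No candidate beats all others: Harrow beats Kenton beats Linden beats Harrow, a majority cycle.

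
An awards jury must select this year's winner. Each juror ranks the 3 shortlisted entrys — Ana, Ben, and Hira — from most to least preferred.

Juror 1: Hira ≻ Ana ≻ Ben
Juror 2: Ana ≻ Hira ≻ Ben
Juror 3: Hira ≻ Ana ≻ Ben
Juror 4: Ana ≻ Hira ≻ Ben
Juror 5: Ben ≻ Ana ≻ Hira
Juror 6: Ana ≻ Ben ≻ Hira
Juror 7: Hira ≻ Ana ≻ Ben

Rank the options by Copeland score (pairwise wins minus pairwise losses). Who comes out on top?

Ana

Pairwise results:
  Ana vs Ben: Ana wins 6–1.
  Ana vs Hira: Ana wins 4–3.
  Ben vs Hira: Hira wins 5–2.
Copeland scores (wins − losses):
  Ana: 2 − 0 = 2
  Ben: 0 − 2 = -2
  Hira: 1 − 1 = 0
Ana has the best Copeland score.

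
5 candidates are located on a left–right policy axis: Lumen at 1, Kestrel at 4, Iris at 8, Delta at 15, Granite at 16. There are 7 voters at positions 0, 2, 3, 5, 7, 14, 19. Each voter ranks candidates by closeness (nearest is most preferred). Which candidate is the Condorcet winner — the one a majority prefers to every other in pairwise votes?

Kestrel

With single-peaked preferences on a line, the Condorcet winner is the candidate closest to the median voter.
The median voter (position 5) is closest to Kestrel at 4.
Check: Kestrel vs Granite — voters closer to Kestrel: 5 of 7.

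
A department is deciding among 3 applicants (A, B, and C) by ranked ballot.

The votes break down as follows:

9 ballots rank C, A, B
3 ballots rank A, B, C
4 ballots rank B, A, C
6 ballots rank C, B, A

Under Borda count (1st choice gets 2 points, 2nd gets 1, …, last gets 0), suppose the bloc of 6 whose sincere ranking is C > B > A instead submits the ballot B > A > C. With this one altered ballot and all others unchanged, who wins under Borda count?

Borda totals with the altered ballot: A 25, B 23, C 18.
The switch changes the winner from C to A.

A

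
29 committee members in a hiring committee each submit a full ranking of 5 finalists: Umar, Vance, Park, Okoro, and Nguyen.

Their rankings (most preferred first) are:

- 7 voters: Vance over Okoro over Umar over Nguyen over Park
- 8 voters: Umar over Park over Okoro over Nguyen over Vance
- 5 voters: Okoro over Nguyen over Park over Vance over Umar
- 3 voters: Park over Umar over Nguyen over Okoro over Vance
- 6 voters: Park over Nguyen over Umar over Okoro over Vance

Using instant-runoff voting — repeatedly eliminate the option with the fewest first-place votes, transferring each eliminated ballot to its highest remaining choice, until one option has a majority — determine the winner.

Umar

Round 1: Park 9, Umar 8, Vance 7, Okoro 5, Nguyen 0. Nguyen has the fewest and is eliminated.
Round 2: Park 9, Umar 8, Vance 7, Okoro 5. Okoro has the fewest and is eliminated.
Round 3: Park 14, Umar 8, Vance 7. Vance has the fewest and is eliminated.
Round 4: Umar 15, Park 14. Umar has a majority.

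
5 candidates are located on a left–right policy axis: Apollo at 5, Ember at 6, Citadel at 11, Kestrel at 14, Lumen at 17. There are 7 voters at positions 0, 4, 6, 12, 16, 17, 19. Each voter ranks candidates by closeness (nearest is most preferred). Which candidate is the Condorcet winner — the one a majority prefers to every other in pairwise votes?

Citadel

With single-peaked preferences on a line, the Condorcet winner is the candidate closest to the median voter.
The median voter (position 12) is closest to Citadel at 11.
Check: Citadel vs Lumen — voters closer to Citadel: 4 of 7.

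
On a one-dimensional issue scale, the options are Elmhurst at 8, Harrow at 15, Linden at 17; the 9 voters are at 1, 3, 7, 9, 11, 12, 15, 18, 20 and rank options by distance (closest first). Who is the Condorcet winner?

With single-peaked preferences on a line, the Condorcet winner is the candidate closest to the median voter.
The median voter (position 11) is closest to Elmhurst at 8.
Check: Elmhurst vs Harrow — voters closer to Elmhurst: 5 of 9.

Elmhurst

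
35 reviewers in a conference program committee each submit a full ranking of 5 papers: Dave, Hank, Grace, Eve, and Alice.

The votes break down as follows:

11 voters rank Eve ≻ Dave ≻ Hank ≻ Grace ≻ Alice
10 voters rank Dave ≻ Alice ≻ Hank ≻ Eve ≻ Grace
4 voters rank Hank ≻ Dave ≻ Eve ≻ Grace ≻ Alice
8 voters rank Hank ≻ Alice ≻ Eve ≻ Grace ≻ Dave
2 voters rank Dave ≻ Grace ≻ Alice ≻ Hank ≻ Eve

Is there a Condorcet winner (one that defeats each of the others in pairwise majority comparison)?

Head-to-head results (35 voters total):
Dave vs Hank: Dave wins 23–12.
Dave vs Grace: Dave wins 27–8.
Dave vs Eve: Eve wins 19–16.
Dave vs Alice: Dave wins 27–8.
Hank vs Grace: Hank wins 33–2.
Hank vs Eve: Hank wins 24–11.
Hank vs Alice: Hank wins 23–12.
Grace vs Eve: Eve wins 33–2.
Grace vs Alice: Alice wins 18–17.
Eve vs Alice: Alice wins 20–15.
No candidate beats all others: Dave beats Hank beats Eve beats Dave, a majority cycle.

No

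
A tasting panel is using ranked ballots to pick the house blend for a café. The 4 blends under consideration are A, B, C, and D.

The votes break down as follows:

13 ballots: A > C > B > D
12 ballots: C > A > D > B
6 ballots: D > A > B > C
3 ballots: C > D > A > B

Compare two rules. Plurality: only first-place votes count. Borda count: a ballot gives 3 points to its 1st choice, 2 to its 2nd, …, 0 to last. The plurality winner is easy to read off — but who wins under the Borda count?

Plurality first-place counts: A 13, B 0, C 15, D 6 → C.
Borda totals: A 78, B 19, C 71, D 36 → A.

A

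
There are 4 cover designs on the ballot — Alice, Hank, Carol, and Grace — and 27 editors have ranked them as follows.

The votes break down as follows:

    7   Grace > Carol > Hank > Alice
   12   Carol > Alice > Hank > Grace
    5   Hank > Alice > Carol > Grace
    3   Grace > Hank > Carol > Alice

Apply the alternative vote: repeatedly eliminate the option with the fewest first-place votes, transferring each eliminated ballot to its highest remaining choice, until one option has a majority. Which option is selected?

Carol

Round 1: Carol 12, Grace 10, Hank 5, Alice 0. Alice has the fewest and is eliminated.
Round 2: Carol 12, Grace 10, Hank 5. Hank has the fewest and is eliminated.
Round 3: Carol 17, Grace 10. Carol has a majority.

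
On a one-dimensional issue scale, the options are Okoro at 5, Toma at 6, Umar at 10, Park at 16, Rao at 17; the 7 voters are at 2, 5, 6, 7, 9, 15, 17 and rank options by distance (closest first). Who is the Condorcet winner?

With single-peaked preferences on a line, the Condorcet winner is the candidate closest to the median voter.
The median voter (position 7) is closest to Toma at 6.
Check: Toma vs Park — voters closer to Toma: 5 of 7.

Toma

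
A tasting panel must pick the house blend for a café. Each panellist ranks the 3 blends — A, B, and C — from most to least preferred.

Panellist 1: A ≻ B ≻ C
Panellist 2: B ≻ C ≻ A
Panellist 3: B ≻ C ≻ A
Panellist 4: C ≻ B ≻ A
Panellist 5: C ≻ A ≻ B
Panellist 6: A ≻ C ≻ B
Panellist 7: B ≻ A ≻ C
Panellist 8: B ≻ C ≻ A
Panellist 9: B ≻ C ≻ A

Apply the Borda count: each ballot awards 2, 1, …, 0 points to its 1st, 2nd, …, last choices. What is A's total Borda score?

6

Borda scores:
  A: 2 + 0 + 0 + 0 + 1 + 2 + 1 + 0 + 0 = 6
  B: 1 + 2 + 2 + 1 + 0 + 0 + 2 + 2 + 2 = 12
  C: 0 + 1 + 1 + 2 + 2 + 1 + 0 + 1 + 1 = 9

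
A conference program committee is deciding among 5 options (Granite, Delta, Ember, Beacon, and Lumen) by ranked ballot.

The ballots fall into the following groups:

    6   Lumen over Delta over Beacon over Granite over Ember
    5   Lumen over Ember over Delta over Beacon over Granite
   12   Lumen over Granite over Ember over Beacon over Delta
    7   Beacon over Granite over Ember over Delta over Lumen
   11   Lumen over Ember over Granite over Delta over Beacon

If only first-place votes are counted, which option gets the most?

First-place vote totals:
  Granite: 0
  Delta: 0
  Ember: 0
  Beacon: 7
  Lumen: 34
Lumen has the most first-place votes.

Lumen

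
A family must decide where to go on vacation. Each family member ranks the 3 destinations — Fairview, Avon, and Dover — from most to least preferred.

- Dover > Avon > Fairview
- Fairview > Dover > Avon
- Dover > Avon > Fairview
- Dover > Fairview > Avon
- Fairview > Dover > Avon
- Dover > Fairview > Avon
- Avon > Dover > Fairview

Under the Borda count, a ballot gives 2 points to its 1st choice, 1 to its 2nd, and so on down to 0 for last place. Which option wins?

Dover

Borda scores:
  Fairview: 0 + 2 + 0 + 1 + 2 + 1 + 0 = 6
  Avon: 1 + 0 + 1 + 0 + 0 + 0 + 2 = 4
  Dover: 2 + 1 + 2 + 2 + 1 + 2 + 1 = 11
Dover has the highest total.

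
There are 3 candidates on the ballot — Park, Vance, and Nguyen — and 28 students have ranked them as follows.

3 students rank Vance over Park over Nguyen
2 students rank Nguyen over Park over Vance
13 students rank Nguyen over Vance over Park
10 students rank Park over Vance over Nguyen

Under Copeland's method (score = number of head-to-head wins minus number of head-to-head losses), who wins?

Pairwise results:
  Park vs Vance: Vance wins 16–12.
  Park vs Nguyen: Nguyen wins 15–13.
  Vance vs Nguyen: Nguyen wins 15–13.
Copeland scores (wins − losses):
  Park: 0 − 2 = -2
  Vance: 1 − 1 = 0
  Nguyen: 2 − 0 = 2
Nguyen has the best Copeland score.

Nguyen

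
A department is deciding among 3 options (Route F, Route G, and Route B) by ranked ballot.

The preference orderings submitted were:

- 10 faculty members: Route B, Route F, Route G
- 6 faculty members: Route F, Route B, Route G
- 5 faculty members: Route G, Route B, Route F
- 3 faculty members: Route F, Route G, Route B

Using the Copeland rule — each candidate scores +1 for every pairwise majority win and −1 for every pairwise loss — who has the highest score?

Pairwise results:
  Route F vs Route G: Route F wins 19–5.
  Route F vs Route B: Route B wins 15–9.
  Route G vs Route B: Route B wins 16–8.
Copeland scores (wins − losses):
  Route F: 1 − 1 = 0
  Route G: 0 − 2 = -2
  Route B: 2 − 0 = 2
Route B has the best Copeland score.

Route B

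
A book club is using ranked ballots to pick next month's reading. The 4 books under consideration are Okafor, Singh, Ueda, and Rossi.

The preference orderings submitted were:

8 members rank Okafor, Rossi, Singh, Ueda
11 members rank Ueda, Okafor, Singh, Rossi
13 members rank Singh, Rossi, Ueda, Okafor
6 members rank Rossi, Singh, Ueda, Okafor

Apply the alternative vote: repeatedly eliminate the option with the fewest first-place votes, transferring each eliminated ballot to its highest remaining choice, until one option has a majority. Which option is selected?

Singh

Round 1: Singh 13, Ueda 11, Okafor 8, Rossi 6. Rossi has the fewest and is eliminated.
Round 2: Singh 19, Ueda 11, Okafor 8. Okafor has the fewest and is eliminated.
Round 3: Singh 27, Ueda 11. Singh has a majority.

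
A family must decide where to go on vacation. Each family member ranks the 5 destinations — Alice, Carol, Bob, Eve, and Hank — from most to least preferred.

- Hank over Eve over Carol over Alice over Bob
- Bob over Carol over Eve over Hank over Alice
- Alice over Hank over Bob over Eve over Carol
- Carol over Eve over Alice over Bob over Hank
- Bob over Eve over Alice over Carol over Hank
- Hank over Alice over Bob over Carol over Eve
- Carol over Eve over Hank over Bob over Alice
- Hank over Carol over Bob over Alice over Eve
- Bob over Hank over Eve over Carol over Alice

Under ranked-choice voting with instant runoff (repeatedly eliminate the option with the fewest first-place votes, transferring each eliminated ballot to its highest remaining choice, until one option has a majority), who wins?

Hank

Round 1: Bob 3, Hank 3, Carol 2, Alice 1, Eve 0. Eve has the fewest and is eliminated.
Round 2: Bob 3, Hank 3, Carol 2, Alice 1. Alice has the fewest and is eliminated.
Round 3: Hank 4, Bob 3, Carol 2. Carol has the fewest and is eliminated.
Round 4: Hank 5, Bob 4. Hank has a majority.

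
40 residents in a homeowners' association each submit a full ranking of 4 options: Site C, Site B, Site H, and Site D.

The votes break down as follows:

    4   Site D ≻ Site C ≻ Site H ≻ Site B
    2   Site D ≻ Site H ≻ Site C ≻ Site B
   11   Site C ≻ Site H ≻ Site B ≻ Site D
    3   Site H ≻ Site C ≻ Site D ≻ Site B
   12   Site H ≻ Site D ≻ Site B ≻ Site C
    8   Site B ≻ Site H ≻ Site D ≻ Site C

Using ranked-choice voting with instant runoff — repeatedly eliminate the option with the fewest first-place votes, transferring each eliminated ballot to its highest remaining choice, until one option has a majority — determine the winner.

Site H

Round 1: Site H 15, Site C 11, Site B 8, Site D 6. Site D has the fewest and is eliminated.
Round 2: Site H 17, Site C 15, Site B 8. Site B has the fewest and is eliminated.
Round 3: Site H 25, Site C 15. Site H has a majority.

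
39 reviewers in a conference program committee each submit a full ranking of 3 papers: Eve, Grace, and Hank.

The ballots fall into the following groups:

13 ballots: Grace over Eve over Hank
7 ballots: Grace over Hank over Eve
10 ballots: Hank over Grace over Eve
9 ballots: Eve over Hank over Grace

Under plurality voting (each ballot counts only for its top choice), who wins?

First-place vote totals:
  Eve: 9
  Grace: 20
  Hank: 10
Grace has the most first-place votes.

Grace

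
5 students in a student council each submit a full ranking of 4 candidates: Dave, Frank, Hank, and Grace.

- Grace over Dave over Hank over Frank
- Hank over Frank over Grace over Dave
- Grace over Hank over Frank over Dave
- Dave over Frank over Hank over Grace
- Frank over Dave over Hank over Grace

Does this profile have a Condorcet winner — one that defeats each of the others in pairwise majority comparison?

No

Head-to-head results (5 voters total):
Dave vs Frank: Frank wins 3–2.
Dave vs Hank: Dave wins 3–2.
Dave vs Grace: Grace wins 3–2.
Frank vs Hank: Hank wins 3–2.
Frank vs Grace: Frank wins 3–2.
Hank vs Grace: Hank wins 3–2.
No candidate beats all others: Dave beats Hank beats Frank beats Dave, a majority cycle.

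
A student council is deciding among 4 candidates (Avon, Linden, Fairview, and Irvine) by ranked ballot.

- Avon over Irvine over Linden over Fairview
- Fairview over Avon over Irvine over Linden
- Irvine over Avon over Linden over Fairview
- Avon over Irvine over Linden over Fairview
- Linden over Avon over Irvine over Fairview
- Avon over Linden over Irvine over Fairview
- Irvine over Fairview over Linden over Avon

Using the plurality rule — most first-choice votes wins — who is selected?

First-place vote totals:
  Avon: 3
  Linden: 1
  Fairview: 1
  Irvine: 2
Avon has the most first-place votes.

Avon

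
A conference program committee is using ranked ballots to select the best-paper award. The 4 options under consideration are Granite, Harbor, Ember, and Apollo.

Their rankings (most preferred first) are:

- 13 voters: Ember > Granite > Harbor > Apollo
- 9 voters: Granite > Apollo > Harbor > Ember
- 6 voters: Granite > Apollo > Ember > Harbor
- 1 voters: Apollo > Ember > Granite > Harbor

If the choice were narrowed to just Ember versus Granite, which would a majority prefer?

Ballots ranking Ember above Granite: 13+1 = 14.
Ballots ranking Granite above Ember: 9+6 = 15.
Granite wins the head-to-head, 15–14.

Granite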